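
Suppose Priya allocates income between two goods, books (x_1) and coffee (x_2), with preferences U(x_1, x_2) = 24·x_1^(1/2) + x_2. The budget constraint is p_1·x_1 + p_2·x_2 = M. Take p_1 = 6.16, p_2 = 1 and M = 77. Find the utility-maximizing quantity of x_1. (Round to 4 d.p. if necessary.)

Set MRS = p_1/p_2: 12·x_1^(−1/2) = p_1/p_2.
Thus x_1* = (12·p_2/p_1)² — independent of M — with the rest of income spent on x_2.
Plugging in: x_1* = (12·1/6.16)² = 3.7949.

x_1* = 3.7949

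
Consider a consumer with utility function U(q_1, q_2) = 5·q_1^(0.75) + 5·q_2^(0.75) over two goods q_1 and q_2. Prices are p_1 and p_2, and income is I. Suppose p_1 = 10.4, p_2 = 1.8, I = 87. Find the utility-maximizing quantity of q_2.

Numerically q_2/q_1 = 1114.405731, so q_1* = 87/(10.4 + 1.8·1114.405731) = 0.0431 and q_2* = 1114.405731·0.0431 = 48.084.

q_2* = 48.084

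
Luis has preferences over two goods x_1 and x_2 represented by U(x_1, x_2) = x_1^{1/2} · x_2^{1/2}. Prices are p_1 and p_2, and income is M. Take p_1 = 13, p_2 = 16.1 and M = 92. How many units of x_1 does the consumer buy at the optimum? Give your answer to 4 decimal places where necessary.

x_1* = 3.5385

At p_1=13, p_2=16.1, M=92: x_1* = 0.5·92/13 = 3.5385.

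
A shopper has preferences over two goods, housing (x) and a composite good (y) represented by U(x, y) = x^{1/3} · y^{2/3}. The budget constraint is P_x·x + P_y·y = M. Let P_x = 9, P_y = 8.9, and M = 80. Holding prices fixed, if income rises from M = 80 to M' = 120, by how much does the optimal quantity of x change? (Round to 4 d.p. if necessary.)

Demand: x*(P_x,P_y,M) = 1/3·M/P_x and y* = 2/3·M/P_y.
At P_x=9, P_y=8.9, M=80: x* = 1/3·80/9 = 2.963.
At M' = 120: x* = 4.4444. Change: 4.4444 − 2.963 = 1.4815.

Δx* = 1.4815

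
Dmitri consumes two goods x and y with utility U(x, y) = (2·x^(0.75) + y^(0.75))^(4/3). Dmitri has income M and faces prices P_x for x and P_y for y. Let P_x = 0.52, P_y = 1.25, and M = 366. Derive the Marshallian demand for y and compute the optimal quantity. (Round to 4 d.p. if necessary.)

MRS = MU_x/MU_y = 2·(y/x)^(0.25). Set equal to P_x/P_y.
Hence y/x = ((1/2)·P_x/P_y)^(1/(0.25)), i.e. raised to the 4 power.
With the ratio pinned down, the budget gives x* = M/(P_x + P_y·(y/x)) and y* = (y/x)·x*.
Numerically y/x = 0.001872, so x* = 366/(0.52 + 1.25·0.001872) = 700.6934 and y* = 0.001872·700.6934 = 1.3115.

y* = 1.3115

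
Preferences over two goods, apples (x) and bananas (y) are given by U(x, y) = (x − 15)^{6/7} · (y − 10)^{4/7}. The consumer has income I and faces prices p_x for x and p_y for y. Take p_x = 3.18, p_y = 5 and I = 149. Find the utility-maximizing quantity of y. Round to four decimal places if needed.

y* = 14.104

Let x' = x−15, y' = y−10. MRS = (3/2)·y'/x' = p_x/p_y.
Substituting into the budget: x* = 15 + 0.6·(I − 15·p_x − 10·p_y)/p_x, and y* = 10 + 0.4·(…)/p_y.
Discretionary income = 149 − 15·3.18 − 10·5 = 51.3; y* = 10 + 0.4·51.3/5 = 14.104.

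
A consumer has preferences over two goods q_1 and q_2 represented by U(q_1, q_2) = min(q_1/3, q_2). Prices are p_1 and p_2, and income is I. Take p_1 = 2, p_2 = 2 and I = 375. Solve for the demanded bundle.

With perfect complements, no substitution: consume in ratio q_1:q_2 = 3:1.
Budget: p_1·q_1 + p_2·(1/3)·q_1 = I, so (3·p_1 + p_2)·q_1 = 3·I.
Demand: q_1*(p_1,p_2,I) = 3·I/(3·p_1 + p_2), q_2* = I/(3·p_1 + p_2).
Here 3·2 + 2 = 8, giving q_1* = 140.625 and q_2* = 46.875.

q_1* = 140.625, q_2* = 46.875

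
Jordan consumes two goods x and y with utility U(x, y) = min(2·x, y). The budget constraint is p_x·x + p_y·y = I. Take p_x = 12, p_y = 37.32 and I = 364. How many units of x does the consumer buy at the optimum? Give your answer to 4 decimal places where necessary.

Leontief preferences: the optimum is at the kink where x/1 = y/2, i.e. y = 2·x.
Budget: p_x·x + p_y·2·x = I, so (p_x + 2·p_y)·x = I.
Demand: x*(p_x,p_y,I) = I/(p_x + 2·p_y), y* = 2·I/(p_x + 2·p_y).
Here 12 + 2·37.32 = 86.64, giving x* = 4.2013.

x* = 4.2013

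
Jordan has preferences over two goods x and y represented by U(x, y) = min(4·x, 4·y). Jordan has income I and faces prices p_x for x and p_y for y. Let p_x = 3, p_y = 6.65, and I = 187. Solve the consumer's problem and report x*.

x* = 19.3782

Demand: x*(p_x,p_y,I) = 4·I/(4·p_x + 4·p_y), y* = 4·I/(4·p_x + 4·p_y).
Here 4·3 + 4·6.65 = 38.6, giving x* = 19.3782.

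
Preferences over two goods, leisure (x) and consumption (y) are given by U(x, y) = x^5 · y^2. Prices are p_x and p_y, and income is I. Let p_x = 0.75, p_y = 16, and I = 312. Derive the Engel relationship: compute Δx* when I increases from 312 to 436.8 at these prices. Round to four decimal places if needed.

Demand: x*(p_x,p_y,I) = 5/7·I/p_x and y* = 2/7·I/p_y.
At p_x=0.75, p_y=16, I=312: x* = 5/7·312/0.75 = 297.1429.
At I' = 436.8: x* = 416. Change: 416 − 297.1429 = 118.8571.

Δx* = 118.8571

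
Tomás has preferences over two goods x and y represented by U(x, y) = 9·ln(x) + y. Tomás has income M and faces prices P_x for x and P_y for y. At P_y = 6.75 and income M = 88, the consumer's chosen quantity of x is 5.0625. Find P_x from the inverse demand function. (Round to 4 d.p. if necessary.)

Set MRS = P_x/P_y: (9/x)/1 = P_x/P_y.
So x*(P_x,P_y) = 9·P_y/P_x, independent of income; and y* = (M − 9·P_y)/P_y.
Set x* = 5.0625 in the demand function and solve for P_x: P_x = 12.

P_x = 12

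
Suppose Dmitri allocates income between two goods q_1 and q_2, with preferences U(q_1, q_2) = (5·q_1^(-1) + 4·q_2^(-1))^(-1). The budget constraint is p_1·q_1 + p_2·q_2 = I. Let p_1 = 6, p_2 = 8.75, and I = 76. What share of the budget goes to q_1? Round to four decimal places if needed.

share on q_1 = 0.4807

MRS = MU_q_1/MU_q_2 = (5/4)·(q_2/q_1)^(2). Set equal to p_1/p_2.
Hence q_2/q_1 = ((4/5)·p_1/p_2)^(1/(2)), i.e. raised to the 0.5 power.
With the ratio pinned down, the budget gives q_1* = I/(p_1 + p_2·(q_2/q_1)) and q_2* = (q_2/q_1)·q_1*.
Numerically q_2/q_1 = 0.740656, so q_1* = 76/(6 + 8.75·0.740656) = 6.0894 and q_2* = 0.740656·6.0894 = 4.5101.
Expenditure on q_1: 6·6.0894 = 36.5363; share = 0.4807.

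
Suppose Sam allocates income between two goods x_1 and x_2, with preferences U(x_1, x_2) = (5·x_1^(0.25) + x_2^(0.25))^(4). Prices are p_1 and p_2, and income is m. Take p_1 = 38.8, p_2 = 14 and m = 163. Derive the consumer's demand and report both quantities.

From the CES first-order condition, 5·(x_2/x_1)^(0.75) = p_1/p_2.
Solve for the ratio: x_2/x_1 = [(1/5)·p_1/p_2]^(4/3).
Substitute x_2 = (x_2/x_1)·x_1 into the budget: x_1* = m/(p_1 + p_2·(x_2/x_1)).
Numerically x_2/x_1 = 0.455315, so x_1* = 163/(38.8 + 14·0.455315) = 3.6082 and x_2* = 0.455315·3.6082 = 1.6429.

x_1* = 3.6082, x_2* = 1.6429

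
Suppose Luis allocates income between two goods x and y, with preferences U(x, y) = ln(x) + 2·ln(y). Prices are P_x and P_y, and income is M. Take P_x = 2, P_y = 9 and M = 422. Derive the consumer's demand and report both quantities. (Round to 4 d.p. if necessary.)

Demand: x*(P_x,P_y,M) = 1/3·M/P_x and y* = 2/3·M/P_y.
At P_x=2, P_y=9, M=422: x* = 1/3·422/2 = 70.3333, y* = 31.2593.

x* = 70.3333, y* = 31.2593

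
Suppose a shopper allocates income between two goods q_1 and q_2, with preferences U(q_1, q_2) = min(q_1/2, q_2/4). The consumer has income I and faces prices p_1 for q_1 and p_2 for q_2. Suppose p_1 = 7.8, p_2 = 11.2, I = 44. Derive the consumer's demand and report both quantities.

Here 2·7.8 + 4·11.2 = 60.4, giving q_1* = 1.457 and q_2* = 2.9139.

q_1* = 1.457, q_2* = 2.9139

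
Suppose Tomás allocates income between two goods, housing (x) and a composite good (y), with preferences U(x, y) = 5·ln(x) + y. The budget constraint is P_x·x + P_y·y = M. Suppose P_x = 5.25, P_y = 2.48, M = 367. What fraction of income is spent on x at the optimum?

Set MRS = P_x/P_y: (5/x)/1 = P_x/P_y.
So x*(P_x,P_y) = 5·P_y/P_x, independent of income; and y* = (M − 5·P_y)/P_y.
At the given prices: x* = 5·2.48/5.25 = 2.3619, and y* = 142.9839.
Expenditure on x: 5.25·2.3619 = 12.4; share = 0.0338.

share on x = 0.0338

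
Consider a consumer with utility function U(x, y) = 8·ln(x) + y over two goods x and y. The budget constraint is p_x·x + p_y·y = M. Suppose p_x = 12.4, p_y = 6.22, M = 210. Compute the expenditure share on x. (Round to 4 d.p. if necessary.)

share on x = 0.237

Set MRS = p_x/p_y: (8/x)/1 = p_x/p_y.
So x*(p_x,p_y) = 8·p_y/p_x, independent of income; and y* = (M − 8·p_y)/p_y.
At the given prices: x* = 8·6.22/12.4 = 4.0129, and y* = 25.7621.
Expenditure on x: 12.4·4.0129 = 49.76; share = 0.237.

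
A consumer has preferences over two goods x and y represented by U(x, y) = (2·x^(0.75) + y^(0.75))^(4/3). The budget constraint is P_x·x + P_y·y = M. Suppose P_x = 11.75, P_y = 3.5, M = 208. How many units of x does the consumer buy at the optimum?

MRS = MU_x/MU_y = 2·(y/x)^(0.25). Set equal to P_x/P_y.
Solve for the ratio: y/x = [(1/2)·P_x/P_y]^(4).
Substitute y = (y/x)·x into the budget: x* = M/(P_x + P_y·(y/x)).
Numerically y/x = 7.938881, so x* = 208/(11.75 + 3.5·7.938881) = 5.261.

x* = 5.261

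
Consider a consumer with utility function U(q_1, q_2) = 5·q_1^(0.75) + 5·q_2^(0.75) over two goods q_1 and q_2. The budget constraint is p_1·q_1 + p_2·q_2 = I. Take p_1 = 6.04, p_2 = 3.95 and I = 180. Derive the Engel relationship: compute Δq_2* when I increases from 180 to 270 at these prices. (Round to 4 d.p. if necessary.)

Δq_2* = 17.8049

From the CES first-order condition, (q_2/q_1)^(0.25) = p_1/p_2.
Solve for the ratio: q_2/q_1 = [p_1/p_2]^(4).
Substitute q_2 = (q_2/q_1)·q_1 into the budget: q_1* = I/(p_1 + p_2·(q_2/q_1)).
Numerically q_2/q_1 = 5.46713, so q_1* = 180/(6.04 + 3.95·5.46713) = 6.5134 and q_2* = 5.46713·6.5134 = 35.6098.
At I' = 270: q_2* = 53.4147. Change: 53.4147 − 35.6098 = 17.8049.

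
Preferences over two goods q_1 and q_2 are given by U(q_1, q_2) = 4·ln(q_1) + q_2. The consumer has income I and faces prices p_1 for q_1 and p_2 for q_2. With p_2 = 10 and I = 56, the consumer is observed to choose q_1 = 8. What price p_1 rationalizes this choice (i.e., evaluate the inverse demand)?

p_1 = 5

MU_q_1 = 4/q_1, MU_q_2 = 1. Tangency: 4/q_1 = p_1/p_2.
So q_1*(p_1,p_2) = 4·p_2/p_1, independent of income; and q_2* = (I − 4·p_2)/p_2.
Set q_1* = 8 in the demand function and solve for p_1: p_1 = 5.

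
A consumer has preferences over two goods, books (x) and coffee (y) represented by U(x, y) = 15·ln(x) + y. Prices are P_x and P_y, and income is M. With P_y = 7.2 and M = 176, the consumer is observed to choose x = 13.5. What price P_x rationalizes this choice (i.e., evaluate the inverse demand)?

Set MRS = P_x/P_y: (15/x)/1 = P_x/P_y.
So x*(P_x,P_y) = 15·P_y/P_x, independent of income; and y* = (M − 15·P_y)/P_y.
Set x* = 13.5 in the demand function and solve for P_x: P_x = 8.

P_x = 8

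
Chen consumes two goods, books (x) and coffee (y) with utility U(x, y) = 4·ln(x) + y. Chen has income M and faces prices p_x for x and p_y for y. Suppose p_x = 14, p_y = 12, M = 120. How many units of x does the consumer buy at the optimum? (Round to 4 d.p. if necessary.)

MU_x = 4/x, MU_y = 1. Tangency: 4/x = p_x/p_y.
So x*(p_x,p_y) = 4·p_y/p_x, independent of income; and y* = (M − 4·p_y)/p_y.
At the given prices: x* = 4·12/14 = 3.4286.

x* = 3.4286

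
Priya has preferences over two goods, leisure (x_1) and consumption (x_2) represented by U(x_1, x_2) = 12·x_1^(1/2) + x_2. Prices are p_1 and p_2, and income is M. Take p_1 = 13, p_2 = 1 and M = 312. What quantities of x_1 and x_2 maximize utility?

x_1* = 0.213, x_2* = 309.2308

MU_x_1 = 6/√x_1, MU_x_2 = 1. Tangency: 6/√x_1 = p_1/p_2.
Solve: √x_1 = 6·p_2/p_1, so x_1*(p_1,p_2) = (6·p_2/p_1)², and x_2* = (M − p_1·x_1*)/p_2.
Plugging in: x_1* = (6·1/13)² = 0.213, x_2* = 309.2308.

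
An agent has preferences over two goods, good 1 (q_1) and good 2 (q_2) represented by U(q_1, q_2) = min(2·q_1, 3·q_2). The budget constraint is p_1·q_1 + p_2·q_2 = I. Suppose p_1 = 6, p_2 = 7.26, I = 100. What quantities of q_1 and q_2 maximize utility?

Leontief preferences: the optimum is at the kink where q_1/3 = q_2/2, i.e. q_2 = (2/3)·q_1.
Budget: p_1·q_1 + p_2·(2/3)·q_1 = I, so (3·p_1 + 2·p_2)·q_1 = 3·I.
Demand: q_1*(p_1,p_2,I) = 3·I/(3·p_1 + 2·p_2), q_2* = 2·I/(3·p_1 + 2·p_2).
Here 3·6 + 2·7.26 = 32.52, giving q_1* = 9.2251 and q_2* = 6.1501.

q_1* = 9.2251, q_2* = 6.1501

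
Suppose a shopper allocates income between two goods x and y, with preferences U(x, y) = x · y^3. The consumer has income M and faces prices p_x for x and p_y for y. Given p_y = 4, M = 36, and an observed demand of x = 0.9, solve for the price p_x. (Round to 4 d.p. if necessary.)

p_x = 10

MU_x/MU_y = (y)/(3·x); tangency sets this equal to p_x/p_y.
Rearranging, p_y·y = 3·p_x·x. Substituting into the budget gives p_x·x·(1 + 3) = M.
Demand: x*(p_x,p_y,M) = 0.25·M/p_x and y* = 0.75·M/p_y.
Set x* = 0.9 in the demand function and solve for p_x: p_x = 10.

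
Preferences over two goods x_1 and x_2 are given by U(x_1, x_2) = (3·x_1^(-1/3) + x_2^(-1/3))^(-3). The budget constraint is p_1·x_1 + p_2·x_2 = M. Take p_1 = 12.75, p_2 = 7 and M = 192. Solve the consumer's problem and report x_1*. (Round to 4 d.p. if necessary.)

With the ratio pinned down, the budget gives x_1* = M/(p_1 + p_2·(x_2/x_1)) and x_2* = (x_2/x_1)·x_1*.
Numerically x_2/x_1 = 0.687809, so x_1* = 192/(12.75 + 7·0.687809) = 10.931.

x_1* = 10.931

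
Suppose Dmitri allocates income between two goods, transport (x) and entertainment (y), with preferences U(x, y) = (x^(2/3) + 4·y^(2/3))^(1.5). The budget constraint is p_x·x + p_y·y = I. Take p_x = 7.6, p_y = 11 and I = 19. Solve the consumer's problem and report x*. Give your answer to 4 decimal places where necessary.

x* = 0.0792

With the ratio pinned down, the budget gives x* = I/(p_x + p_y·(y/x)) and y* = (y/x)·x*.
Numerically y/x = 21.107787, so x* = 19/(7.6 + 11·21.107787) = 0.0792.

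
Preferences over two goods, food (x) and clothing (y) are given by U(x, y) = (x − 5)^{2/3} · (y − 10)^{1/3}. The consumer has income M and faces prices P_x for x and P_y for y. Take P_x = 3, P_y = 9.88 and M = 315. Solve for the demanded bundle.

x* = 49.7111, y* = 16.7881

MRS = 2·(y−10)/(x−5). Tangency with P_x/P_y gives y−10 = (1/2)·(P_x/P_y)·(x−5).
After buying the subsistence bundle (5, 10), a share 2/3 of the remaining income goes to x: x* = 5 + 2/3·(M − 5P_x − 10P_y)/P_x.
Discretionary income = 315 − 5·3 − 10·9.88 = 201.2; x* = 5 + 2/3·201.2/3 = 49.7111; y* = 10 + 1/3·201.2/9.88 = 16.7881.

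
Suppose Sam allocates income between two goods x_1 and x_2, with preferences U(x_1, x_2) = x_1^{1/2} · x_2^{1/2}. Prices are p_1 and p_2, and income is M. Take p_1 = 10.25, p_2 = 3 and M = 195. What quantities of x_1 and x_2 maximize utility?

Tangency: MRS = x_2/x_1 = p_1/p_2.
Rearranging, p_2·x_2 = p_1·x_1. Substituting into the budget gives p_1·x_1·(1 + 1) = M.
Demand: x_1*(p_1,p_2,M) = 0.5·M/p_1 and x_2* = 0.5·M/p_2.
At p_1=10.25, p_2=3, M=195: x_1* = 0.5·195/10.25 = 9.5122, x_2* = 32.5.

x_1* = 9.5122, x_2* = 32.5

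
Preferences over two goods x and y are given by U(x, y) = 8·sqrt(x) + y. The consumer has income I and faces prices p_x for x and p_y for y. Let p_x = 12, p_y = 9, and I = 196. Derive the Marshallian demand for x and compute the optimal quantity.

x* = 9

Solve: √x = 4·p_y/p_x, so x*(p_x,p_y) = (4·p_y/p_x)², and y* = (I − p_x·x*)/p_y.
Plugging in: x* = (4·9/12)² = 9.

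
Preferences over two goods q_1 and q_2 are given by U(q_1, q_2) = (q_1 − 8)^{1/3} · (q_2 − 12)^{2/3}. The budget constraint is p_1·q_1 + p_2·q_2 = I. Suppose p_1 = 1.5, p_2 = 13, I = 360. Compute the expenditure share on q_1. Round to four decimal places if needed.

This is Cobb-Douglas in (q_1−8, q_2−12): tangency gives 1/3·p_2·(q_2−12) = 2/3·p_1·(q_1−8).
After buying the subsistence bundle (8, 12), a share 1/3 of the remaining income goes to q_1: q_1* = 8 + 1/3·(I − 8p_1 − 12p_2)/p_1.
Discretionary income = 360 − 8·1.5 − 12·13 = 192; q_1* = 8 + 1/3·192/1.5 = 50.6667; q_2* = 12 + 2/3·192/13 = 21.8462.
Expenditure on q_1: 1.5·50.6667 = 76; share = 0.2111.

share on q_1 = 0.2111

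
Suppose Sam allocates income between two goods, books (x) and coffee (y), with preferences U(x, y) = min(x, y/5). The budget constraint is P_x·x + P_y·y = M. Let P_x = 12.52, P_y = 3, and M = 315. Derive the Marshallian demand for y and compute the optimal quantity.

y* = 57.2311

Leontief preferences: the optimum is at the kink where x/1 = y/5, i.e. y = 5·x.
Budget: P_x·x + P_y·5·x = M, so (P_x + 5·P_y)·x = M.
Demand: x*(P_x,P_y,M) = M/(P_x + 5·P_y), y* = 5·M/(P_x + 5·P_y).
Here 12.52 + 5·3 = 27.52, giving y* = 57.2311.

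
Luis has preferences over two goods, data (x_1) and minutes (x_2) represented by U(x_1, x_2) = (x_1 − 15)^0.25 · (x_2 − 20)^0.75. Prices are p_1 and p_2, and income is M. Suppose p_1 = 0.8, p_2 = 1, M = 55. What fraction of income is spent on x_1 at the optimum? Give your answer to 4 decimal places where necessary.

share on x_1 = 0.3227

Let x_1' = x_1−15, x_2' = x_2−20. MRS = (1/3)·x_2'/x_1' = p_1/p_2.
Substituting into the budget: x_1* = 15 + 0.25·(M − 15·p_1 − 20·p_2)/p_1, and x_2* = 20 + 0.75·(…)/p_2.
Discretionary income = 55 − 15·0.8 − 20·1 = 23; x_1* = 15 + 0.25·23/0.8 = 22.1875; x_2* = 20 + 0.75·23/1 = 37.25.
Expenditure on x_1: 0.8·22.1875 = 17.75; share = 0.3227.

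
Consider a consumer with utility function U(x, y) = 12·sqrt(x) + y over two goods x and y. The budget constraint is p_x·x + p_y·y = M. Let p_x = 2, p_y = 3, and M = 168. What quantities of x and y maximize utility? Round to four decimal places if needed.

x* = 81, y* = 2

MU_x = 6/√x, MU_y = 1. Tangency: 6/√x = p_x/p_y.
Thus x* = (6·p_y/p_x)² — independent of M — with the rest of income spent on y.
Plugging in: x* = (6·3/2)² = 81, y* = 2.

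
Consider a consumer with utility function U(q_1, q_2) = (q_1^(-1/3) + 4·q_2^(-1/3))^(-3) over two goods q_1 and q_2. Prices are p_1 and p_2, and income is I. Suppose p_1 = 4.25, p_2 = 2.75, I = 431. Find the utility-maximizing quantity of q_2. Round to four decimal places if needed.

q_2* = 112.4136

MRS = MU_q_1/MU_q_2 = (1/4)·(q_2/q_1)^(4/3). Set equal to p_1/p_2.
Solve for the ratio: q_2/q_1 = [4·p_1/p_2]^(0.75).
Substitute q_2 = (q_2/q_1)·q_1 into the budget: q_1* = I/(p_1 + p_2·(q_2/q_1)).
Numerically q_2/q_1 = 3.920461, so q_1* = 431/(4.25 + 2.75·3.920461) = 28.6736 and q_2* = 3.920461·28.6736 = 112.4136.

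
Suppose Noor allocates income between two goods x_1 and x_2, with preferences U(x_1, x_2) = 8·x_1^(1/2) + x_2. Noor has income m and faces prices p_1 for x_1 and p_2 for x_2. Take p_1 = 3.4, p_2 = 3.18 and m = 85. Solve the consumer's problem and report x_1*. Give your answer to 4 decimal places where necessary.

MU_x_1 = 4/√x_1, MU_x_2 = 1. Tangency: 4/√x_1 = p_1/p_2.
Solve: √x_1 = 4·p_2/p_1, so x_1*(p_1,p_2) = (4·p_2/p_1)², and x_2* = (m − p_1·x_1*)/p_2.
Plugging in: x_1* = (4·3.18/3.4)² = 13.9964.

x_1* = 13.9964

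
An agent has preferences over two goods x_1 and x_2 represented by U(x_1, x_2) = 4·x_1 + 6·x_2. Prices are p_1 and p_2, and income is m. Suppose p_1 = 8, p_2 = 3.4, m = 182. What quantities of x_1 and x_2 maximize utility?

x_1* = 0, x_2* = 53.5294

Linear utility — the consumer picks whichever good has higher MU/price: 4/8 = 0.5 vs 6/3.4 = 1.7647.
x_2 gives more utility per dollar, so spend all income on x_2: x_2* = m/p_2, x_1* = 0.
Numerically: x_1* = 0, x_2* = 53.5294.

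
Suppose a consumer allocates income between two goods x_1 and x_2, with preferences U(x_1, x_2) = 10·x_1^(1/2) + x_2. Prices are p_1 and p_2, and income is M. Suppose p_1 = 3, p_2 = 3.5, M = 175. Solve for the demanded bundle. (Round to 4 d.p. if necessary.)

Plugging in: x_1* = (5·3.5/3)² = 34.0278, x_2* = 20.8333.

x_1* = 34.0278, x_2* = 20.8333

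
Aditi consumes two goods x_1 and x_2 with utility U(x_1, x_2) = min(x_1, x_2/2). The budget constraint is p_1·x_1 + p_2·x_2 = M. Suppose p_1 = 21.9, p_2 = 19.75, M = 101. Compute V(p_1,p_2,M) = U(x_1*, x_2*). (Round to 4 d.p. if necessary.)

V = 1.645

Leontief preferences: the optimum is at the kink where x_1/1 = x_2/2, i.e. x_2 = 2·x_1.
Budget: p_1·x_1 + p_2·2·x_1 = M, so (p_1 + 2·p_2)·x_1 = M.
Demand: x_1*(p_1,p_2,M) = M/(p_1 + 2·p_2), x_2* = 2·M/(p_1 + 2·p_2).
Here 21.9 + 2·19.75 = 61.4, giving x_1* = 1.645 and x_2* = 3.2899.
Utility at the optimum: U(1.645, 3.2899) = 1.645.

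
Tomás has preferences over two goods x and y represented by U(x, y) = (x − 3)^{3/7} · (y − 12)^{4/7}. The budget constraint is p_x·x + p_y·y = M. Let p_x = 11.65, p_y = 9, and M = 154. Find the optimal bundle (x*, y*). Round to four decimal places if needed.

x* = 3.4065, y* = 12.7016

MRS = (3/4)·(y−12)/(x−3). Tangency with p_x/p_y gives y−12 = (4/3)·(p_x/p_y)·(x−3).
After buying the subsistence bundle (3, 12), a share 3/7 of the remaining income goes to x: x* = 3 + 3/7·(M − 3p_x − 12p_y)/p_x.
Discretionary income = 154 − 3·11.65 − 12·9 = 11.05; x* = 3 + 3/7·11.05/11.65 = 3.4065; y* = 12 + 4/7·11.05/9 = 12.7016.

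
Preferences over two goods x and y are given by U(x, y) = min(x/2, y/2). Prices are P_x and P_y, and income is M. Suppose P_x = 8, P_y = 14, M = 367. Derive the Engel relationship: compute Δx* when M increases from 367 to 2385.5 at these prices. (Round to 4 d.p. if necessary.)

Leontief preferences: the optimum is at the kink where x/2 = y/2, i.e. y = x.
Budget: P_x·x + P_y·x = M, so (2·P_x + 2·P_y)·x = 2·M.
Demand: x*(P_x,P_y,M) = 2·M/(2·P_x + 2·P_y), y* = 2·M/(2·P_x + 2·P_y).
Here 2·8 + 2·14 = 44, giving x* = 16.6818.
At M' = 2385.5: x* = 108.4318. Change: 108.4318 − 16.6818 = 91.75.

Δx* = 91.75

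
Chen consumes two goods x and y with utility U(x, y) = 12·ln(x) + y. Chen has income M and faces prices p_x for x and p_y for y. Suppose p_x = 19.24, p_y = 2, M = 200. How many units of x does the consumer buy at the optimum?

x* = 1.2474

Set MRS = p_x/p_y: (12/x)/1 = p_x/p_y.
So x*(p_x,p_y) = 12·p_y/p_x, independent of income; and y* = (M − 12·p_y)/p_y.
At the given prices: x* = 12·2/19.24 = 1.2474.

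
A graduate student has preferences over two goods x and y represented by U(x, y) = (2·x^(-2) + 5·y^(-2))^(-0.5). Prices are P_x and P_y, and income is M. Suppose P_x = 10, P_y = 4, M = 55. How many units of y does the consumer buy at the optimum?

y* = 5.8332

From the CES first-order condition, (2/5)·(y/x)^(3) = P_x/P_y.
Hence y/x = ((5/2)·P_x/P_y)^(1/(3)), i.e. raised to the 1/3 power.
Substitute y = (y/x)·x into the budget: x* = M/(P_x + P_y·(y/x)).
Numerically y/x = 1.842016, so x* = 55/(10 + 4·1.842016) = 3.1667 and y* = 1.842016·3.1667 = 5.8332.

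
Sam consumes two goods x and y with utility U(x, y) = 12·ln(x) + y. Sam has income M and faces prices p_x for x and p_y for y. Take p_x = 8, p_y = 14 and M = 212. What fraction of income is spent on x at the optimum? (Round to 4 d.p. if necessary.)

MU_x = 12/x, MU_y = 1. Tangency: 12/x = p_x/p_y.
So x*(p_x,p_y) = 12·p_y/p_x, independent of income; and y* = (M − 12·p_y)/p_y.
At the given prices: x* = 12·14/8 = 21, and y* = 3.1429.
Expenditure on x: 8·21 = 168; share = 0.7925.

share on x = 0.7925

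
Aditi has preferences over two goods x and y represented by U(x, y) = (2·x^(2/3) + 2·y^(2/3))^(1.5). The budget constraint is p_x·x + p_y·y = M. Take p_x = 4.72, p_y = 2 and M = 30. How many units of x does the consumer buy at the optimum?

x* = 0.9675

MRS = MU_x/MU_y = (y/x)^(1/3). Set equal to p_x/p_y.
Solve for the ratio: y/x = [p_x/p_y]^(3).
With the ratio pinned down, the budget gives x* = M/(p_x + p_y·(y/x)) and y* = (y/x)·x*.
Numerically y/x = 13.144256, so x* = 30/(4.72 + 2·13.144256) = 0.9675.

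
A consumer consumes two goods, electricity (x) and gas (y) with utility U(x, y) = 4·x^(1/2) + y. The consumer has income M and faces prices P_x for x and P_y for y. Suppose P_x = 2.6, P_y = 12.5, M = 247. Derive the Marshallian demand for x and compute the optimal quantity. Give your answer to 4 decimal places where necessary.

Set MRS = P_x/P_y: 2·x^(−1/2) = P_x/P_y.
Solve: √x = 2·P_y/P_x, so x*(P_x,P_y) = (2·P_y/P_x)², and y* = (M − P_x·x*)/P_y.
Plugging in: x* = (2·12.5/2.6)² = 92.4556.

x* = 92.4556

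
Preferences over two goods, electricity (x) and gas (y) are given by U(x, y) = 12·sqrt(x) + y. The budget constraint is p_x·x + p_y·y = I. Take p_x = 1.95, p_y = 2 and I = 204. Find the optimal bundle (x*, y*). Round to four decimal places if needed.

MU_x = 6/√x, MU_y = 1. Tangency: 6/√x = p_x/p_y.
Thus x* = (6·p_y/p_x)² — independent of I — with the rest of income spent on y.
Plugging in: x* = (6·2/1.95)² = 37.8698, y* = 65.0769.

x* = 37.8698, y* = 65.0769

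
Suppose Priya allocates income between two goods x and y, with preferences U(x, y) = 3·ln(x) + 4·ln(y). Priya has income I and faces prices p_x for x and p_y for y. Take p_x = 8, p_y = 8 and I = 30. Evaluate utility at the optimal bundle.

V = 4.4719

The MRS is (3/4)·y/x. Set MRS = p_x/p_y.
So 3·p_y·y = 4·p_x·x; combined with the budget, a share 3/7 of income goes to x.
Demand: x*(p_x,p_y,I) = 3/7·I/p_x and y* = 4/7·I/p_y.
At p_x=8, p_y=8, I=30: x* = 3/7·30/8 = 1.6071, y* = 2.1429.
Utility at the optimum: U(1.6071, 2.1429) = 4.4719.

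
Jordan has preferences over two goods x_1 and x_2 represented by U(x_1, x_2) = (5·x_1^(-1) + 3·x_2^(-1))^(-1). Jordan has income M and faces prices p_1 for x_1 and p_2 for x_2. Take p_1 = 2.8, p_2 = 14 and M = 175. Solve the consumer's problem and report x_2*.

From the CES first-order condition, (5/3)·(x_2/x_1)^(2) = p_1/p_2.
Solve for the ratio: x_2/x_1 = [(3/5)·p_1/p_2]^(0.5).
Substitute x_2 = (x_2/x_1)·x_1 into the budget: x_1* = M/(p_1 + p_2·(x_2/x_1)).
Numerically x_2/x_1 = 0.34641, so x_1* = 175/(2.8 + 14·0.34641) = 22.8766 and x_2* = 0.34641·22.8766 = 7.9247.

x_2* = 7.9247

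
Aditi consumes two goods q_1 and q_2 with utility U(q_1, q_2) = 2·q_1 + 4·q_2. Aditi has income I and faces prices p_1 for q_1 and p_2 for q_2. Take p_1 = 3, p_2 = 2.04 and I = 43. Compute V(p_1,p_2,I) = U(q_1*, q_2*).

Linear utility — the consumer picks whichever good has higher MU/price: 2/3 = 0.6667 vs 4/2.04 = 1.9608.
q_2 gives more utility per dollar, so spend all income on q_2: q_2* = I/p_2, q_1* = 0.
Numerically: q_1* = 0, q_2* = 21.0784.
Utility at the optimum: U(0, 21.0784) = 84.3137.

V = 84.3137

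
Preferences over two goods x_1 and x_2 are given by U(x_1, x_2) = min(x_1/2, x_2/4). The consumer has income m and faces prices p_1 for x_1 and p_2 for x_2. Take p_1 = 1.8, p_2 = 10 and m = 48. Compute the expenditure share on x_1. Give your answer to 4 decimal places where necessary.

share on x_1 = 0.0826

Demand: x_1*(p_1,p_2,m) = 2·m/(2·p_1 + 4·p_2), x_2* = 4·m/(2·p_1 + 4·p_2).
Here 2·1.8 + 4·10 = 43.6, giving x_1* = 2.2018 and x_2* = 4.4037.
Expenditure on x_1: 1.8·2.2018 = 3.9633; share = 0.0826.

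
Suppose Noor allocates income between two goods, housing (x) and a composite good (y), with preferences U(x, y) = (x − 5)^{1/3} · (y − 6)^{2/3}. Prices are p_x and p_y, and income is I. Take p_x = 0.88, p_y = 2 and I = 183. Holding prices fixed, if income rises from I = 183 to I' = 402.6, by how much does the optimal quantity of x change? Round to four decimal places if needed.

Δx* = 83.1818

This is Cobb-Douglas in (x−5, y−6): tangency gives 1/3·p_y·(y−6) = 2/3·p_x·(x−5).
Substituting into the budget: x* = 5 + 1/3·(I − 5·p_x − 6·p_y)/p_x, and y* = 6 + 2/3·(…)/p_y.
Discretionary income = 183 − 5·0.88 − 6·2 = 166.6; x* = 5 + 1/3·166.6/0.88 = 68.1061.
At I' = 402.6: x* = 151.2879. Change: 151.2879 − 68.1061 = 83.1818.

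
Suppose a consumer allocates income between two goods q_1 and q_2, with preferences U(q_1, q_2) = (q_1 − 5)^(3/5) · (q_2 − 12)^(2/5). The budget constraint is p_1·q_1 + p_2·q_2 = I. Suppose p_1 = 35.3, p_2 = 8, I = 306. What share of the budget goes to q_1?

share on q_1 = 0.6425

This is Cobb-Douglas in (q_1−5, q_2−12): tangency gives 0.6·p_2·(q_2−12) = 0.4·p_1·(q_1−5).
After buying the subsistence bundle (5, 12), a share 0.6 of the remaining income goes to q_1: q_1* = 5 + 0.6·(I − 5p_1 − 12p_2)/p_1.
Discretionary income = 306 − 5·35.3 − 12·8 = 33.5; q_1* = 5 + 0.6·33.5/35.3 = 5.5694; q_2* = 12 + 0.4·33.5/8 = 13.675.
Expenditure on q_1: 35.3·5.5694 = 196.6; share = 0.6425.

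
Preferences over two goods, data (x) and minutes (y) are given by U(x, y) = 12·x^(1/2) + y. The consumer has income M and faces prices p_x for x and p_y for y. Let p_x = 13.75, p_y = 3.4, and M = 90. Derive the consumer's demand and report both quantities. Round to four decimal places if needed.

x* = 2.2012, y* = 17.5688

MU_x = 6/√x, MU_y = 1. Tangency: 6/√x = p_x/p_y.
Solve: √x = 6·p_y/p_x, so x*(p_x,p_y) = (6·p_y/p_x)², and y* = (M − p_x·x*)/p_y.
Plugging in: x* = (6·3.4/13.75)² = 2.2012, y* = 17.5688.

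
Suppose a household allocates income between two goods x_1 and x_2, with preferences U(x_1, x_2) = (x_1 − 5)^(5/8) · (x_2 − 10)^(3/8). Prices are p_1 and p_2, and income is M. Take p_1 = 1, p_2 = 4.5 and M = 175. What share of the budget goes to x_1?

share on x_1 = 0.475

Let x_1' = x_1−5, x_2' = x_2−10. MRS = (5/3)·x_2'/x_1' = p_1/p_2.
Substituting into the budget: x_1* = 5 + 0.625·(M − 5·p_1 − 10·p_2)/p_1, and x_2* = 10 + 0.375·(…)/p_2.
Discretionary income = 175 − 5·1 − 10·4.5 = 125; x_1* = 5 + 0.625·125/1 = 83.125; x_2* = 10 + 0.375·125/4.5 = 20.4167.
Expenditure on x_1: 1·83.125 = 83.125; share = 0.475.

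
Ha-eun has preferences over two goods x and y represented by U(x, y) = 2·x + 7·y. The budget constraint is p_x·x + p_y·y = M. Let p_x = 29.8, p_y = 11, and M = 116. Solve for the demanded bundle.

y gives more utility per dollar, so spend all income on y: y* = M/p_y, x* = 0.
Numerically: x* = 0, y* = 10.5455.

x* = 0, y* = 10.5455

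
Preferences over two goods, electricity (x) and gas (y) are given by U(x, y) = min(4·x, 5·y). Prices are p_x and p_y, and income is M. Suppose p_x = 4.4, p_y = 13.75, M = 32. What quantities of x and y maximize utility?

x* = 2.0779, y* = 1.6623

With perfect complements, no substitution: consume in ratio x:y = 5:4.
Budget: p_x·x + p_y·(4/5)·x = M, so (5·p_x + 4·p_y)·x = 5·M.
Demand: x*(p_x,p_y,M) = 5·M/(5·p_x + 4·p_y), y* = 4·M/(5·p_x + 4·p_y).
Here 5·4.4 + 4·13.75 = 77, giving x* = 2.0779 and y* = 1.6623.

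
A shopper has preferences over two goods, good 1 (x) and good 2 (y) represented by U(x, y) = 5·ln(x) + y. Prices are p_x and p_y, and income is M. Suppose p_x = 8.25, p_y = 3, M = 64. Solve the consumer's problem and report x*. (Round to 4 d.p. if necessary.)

So x*(p_x,p_y) = 5·p_y/p_x, independent of income; and y* = (M − 5·p_y)/p_y.
At the given prices: x* = 5·3/8.25 = 1.8182.

x* = 1.8182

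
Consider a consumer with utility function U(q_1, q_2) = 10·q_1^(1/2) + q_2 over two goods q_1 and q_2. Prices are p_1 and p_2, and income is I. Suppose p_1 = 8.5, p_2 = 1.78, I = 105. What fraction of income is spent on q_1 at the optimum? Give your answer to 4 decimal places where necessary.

Set MRS = p_1/p_2: 5·q_1^(−1/2) = p_1/p_2.
Thus q_1* = (5·p_2/p_1)² — independent of I — with the rest of income spent on q_2.
Plugging in: q_1* = (5·1.78/8.5)² = 1.0963, q_2* = 53.7535.
Expenditure on q_1: 8.5·1.0963 = 9.3188; share = 0.0888.

share on q_1 = 0.0888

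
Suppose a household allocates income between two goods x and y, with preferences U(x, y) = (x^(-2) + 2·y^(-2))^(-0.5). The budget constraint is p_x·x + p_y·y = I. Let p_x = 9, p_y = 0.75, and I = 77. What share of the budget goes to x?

MRS = MU_x/MU_y = (1/2)·(y/x)^(3). Set equal to p_x/p_y.
Solve for the ratio: y/x = [2·p_x/p_y]^(1/3).
With the ratio pinned down, the budget gives x* = I/(p_x + p_y·(y/x)) and y* = (y/x)·x*.
Numerically y/x = 2.884499, so x* = 77/(9 + 0.75·2.884499) = 6.8976 and y* = 2.884499·6.8976 = 19.896.
Expenditure on x: 9·6.8976 = 62.078; share = 0.8062.

share on x = 0.8062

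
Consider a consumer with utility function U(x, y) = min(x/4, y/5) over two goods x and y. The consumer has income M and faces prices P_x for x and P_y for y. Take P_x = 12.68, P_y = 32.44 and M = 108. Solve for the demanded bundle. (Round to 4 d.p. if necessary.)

x* = 2.0289, y* = 2.5362

With perfect complements, no substitution: consume in ratio x:y = 4:5.
Budget: P_x·x + P_y·(5/4)·x = M, so (4·P_x + 5·P_y)·x = 4·M.
Demand: x*(P_x,P_y,M) = 4·M/(4·P_x + 5·P_y), y* = 5·M/(4·P_x + 5·P_y).
Here 4·12.68 + 5·32.44 = 212.92, giving x* = 2.0289 and y* = 2.5362.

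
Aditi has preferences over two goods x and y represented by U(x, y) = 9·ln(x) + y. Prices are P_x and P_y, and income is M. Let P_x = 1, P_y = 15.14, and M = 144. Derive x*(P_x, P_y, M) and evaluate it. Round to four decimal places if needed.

x* = 136.26

Set MRS = P_x/P_y: (9/x)/1 = P_x/P_y.
So x*(P_x,P_y) = 9·P_y/P_x, independent of income; and y* = (M − 9·P_y)/P_y.
At the given prices: x* = 9·15.14/1 = 136.26.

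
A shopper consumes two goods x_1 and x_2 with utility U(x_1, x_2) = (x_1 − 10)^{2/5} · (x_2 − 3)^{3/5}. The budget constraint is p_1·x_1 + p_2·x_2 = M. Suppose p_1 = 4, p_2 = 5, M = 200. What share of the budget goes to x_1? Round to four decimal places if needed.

share on x_1 = 0.49

Let x_1' = x_1−10, x_2' = x_2−3. MRS = (2/3)·x_2'/x_1' = p_1/p_2.
After buying the subsistence bundle (10, 3), a share 0.4 of the remaining income goes to x_1: x_1* = 10 + 0.4·(M − 10p_1 − 3p_2)/p_1.
Discretionary income = 200 − 10·4 − 3·5 = 145; x_1* = 10 + 0.4·145/4 = 24.5; x_2* = 3 + 0.6·145/5 = 20.4.
Expenditure on x_1: 4·24.5 = 98; share = 0.49.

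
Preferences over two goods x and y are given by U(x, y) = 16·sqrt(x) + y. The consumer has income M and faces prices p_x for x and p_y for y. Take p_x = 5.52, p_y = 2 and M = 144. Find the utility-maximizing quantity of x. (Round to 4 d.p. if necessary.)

x* = 8.4016

MU_x = 8/√x, MU_y = 1. Tangency: 8/√x = p_x/p_y.
Solve: √x = 8·p_y/p_x, so x*(p_x,p_y) = (8·p_y/p_x)², and y* = (M − p_x·x*)/p_y.
Plugging in: x* = (8·2/5.52)² = 8.4016.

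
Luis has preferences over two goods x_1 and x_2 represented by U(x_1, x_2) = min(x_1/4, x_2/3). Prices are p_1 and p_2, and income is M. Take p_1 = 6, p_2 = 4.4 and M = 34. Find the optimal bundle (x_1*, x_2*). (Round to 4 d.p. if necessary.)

x_1* = 3.6559, x_2* = 2.7419

Leontief preferences: the optimum is at the kink where x_1/4 = x_2/3, i.e. x_2 = (3/4)·x_1.
Budget: p_1·x_1 + p_2·(3/4)·x_1 = M, so (4·p_1 + 3·p_2)·x_1 = 4·M.
Demand: x_1*(p_1,p_2,M) = 4·M/(4·p_1 + 3·p_2), x_2* = 3·M/(4·p_1 + 3·p_2).
Here 4·6 + 3·4.4 = 37.2, giving x_1* = 3.6559 and x_2* = 2.7419.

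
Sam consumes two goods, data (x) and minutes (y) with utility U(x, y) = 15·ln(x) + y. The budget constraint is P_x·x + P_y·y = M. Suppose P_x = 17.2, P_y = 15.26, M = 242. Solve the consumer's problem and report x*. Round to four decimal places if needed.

x* = 13.3081

MU_x = 15/x, MU_y = 1. Tangency: 15/x = P_x/P_y.
So x*(P_x,P_y) = 15·P_y/P_x, independent of income; and y* = (M − 15·P_y)/P_y.
At the given prices: x* = 15·15.26/17.2 = 13.3081.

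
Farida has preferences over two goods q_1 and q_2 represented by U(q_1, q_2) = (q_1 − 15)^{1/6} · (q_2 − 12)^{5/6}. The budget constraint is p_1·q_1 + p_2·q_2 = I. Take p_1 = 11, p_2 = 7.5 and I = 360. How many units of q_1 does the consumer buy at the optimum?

Let q_1' = q_1−15, q_2' = q_2−12. MRS = (1/5)·q_2'/q_1' = p_1/p_2.
Substituting into the budget: q_1* = 15 + 1/6·(I − 15·p_1 − 12·p_2)/p_1, and q_2* = 12 + 5/6·(…)/p_2.
Discretionary income = 360 − 15·11 − 12·7.5 = 105; q_1* = 15 + 1/6·105/11 = 16.5909.

q_1* = 16.5909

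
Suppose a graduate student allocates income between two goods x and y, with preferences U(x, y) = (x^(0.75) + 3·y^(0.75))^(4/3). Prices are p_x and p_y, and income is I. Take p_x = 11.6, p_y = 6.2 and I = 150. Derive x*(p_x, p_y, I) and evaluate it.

x* = 0.0243

MU_x ∝ x^(-0.25), MU_y ∝ 3·y^(-0.25), so MRS = (1/3)·(y/x)^(0.25) = p_x/p_y.
Solve for the ratio: y/x = [3·p_x/p_y]^(4).
With the ratio pinned down, the budget gives x* = I/(p_x + p_y·(y/x)) and y* = (y/x)·x*.
Numerically y/x = 992.545027, so x* = 150/(11.6 + 6.2·992.545027) = 0.0243.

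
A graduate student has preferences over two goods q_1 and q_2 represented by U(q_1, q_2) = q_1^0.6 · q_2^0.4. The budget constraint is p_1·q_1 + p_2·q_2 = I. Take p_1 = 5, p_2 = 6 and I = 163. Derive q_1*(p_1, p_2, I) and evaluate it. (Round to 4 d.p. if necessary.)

q_1* = 19.56

MU_q_1/MU_q_2 = (0.6·q_2)/(0.4·q_1); tangency sets this equal to p_1/p_2.
So 0.6·p_2·q_2 = 0.4·p_1·q_1; combined with the budget, a share 0.6 of income goes to q_1.
Demand: q_1*(p_1,p_2,I) = 0.6·I/p_1 and q_2* = 0.4·I/p_2.
At p_1=5, p_2=6, I=163: q_1* = 0.6·163/5 = 19.56.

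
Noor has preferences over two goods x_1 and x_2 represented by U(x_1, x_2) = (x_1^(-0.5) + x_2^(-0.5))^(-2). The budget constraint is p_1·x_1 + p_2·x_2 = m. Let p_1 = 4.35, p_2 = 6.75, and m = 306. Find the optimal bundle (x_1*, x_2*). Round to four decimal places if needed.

x_1* = 32.6014, x_2* = 24.3235

MU_x_1 ∝ x_1^(-1.5), MU_x_2 ∝ x_2^(-1.5), so MRS = (x_2/x_1)^(1.5) = p_1/p_2.
Hence x_2/x_1 = (p_1/p_2)^(1/(1.5)), i.e. raised to the 2/3 power.
With the ratio pinned down, the budget gives x_1* = m/(p_1 + p_2·(x_2/x_1)) and x_2* = (x_2/x_1)·x_1*.
Numerically x_2/x_1 = 0.746088, so x_1* = 306/(4.35 + 6.75·0.746088) = 32.6014 and x_2* = 0.746088·32.6014 = 24.3235.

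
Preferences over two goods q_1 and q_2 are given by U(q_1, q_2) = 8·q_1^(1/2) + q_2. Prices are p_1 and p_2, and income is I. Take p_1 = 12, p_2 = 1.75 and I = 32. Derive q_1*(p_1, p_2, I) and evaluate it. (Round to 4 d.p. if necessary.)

MU_q_1 = 4/√q_1, MU_q_2 = 1. Tangency: 4/√q_1 = p_1/p_2.
Thus q_1* = (4·p_2/p_1)² — independent of I — with the rest of income spent on q_2.
Plugging in: q_1* = (4·1.75/12)² = 0.3403.

q_1* = 0.3403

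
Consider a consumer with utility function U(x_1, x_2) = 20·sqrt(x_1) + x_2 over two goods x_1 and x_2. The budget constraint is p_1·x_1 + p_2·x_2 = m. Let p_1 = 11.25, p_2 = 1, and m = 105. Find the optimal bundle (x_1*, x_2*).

x_1* = 0.7901, x_2* = 96.1111

Utility is quasi-linear in x_2; the FOC for x_1 is 10/√x_1 = p_1/p_2.
Thus x_1* = (10·p_2/p_1)² — independent of m — with the rest of income spent on x_2.
Plugging in: x_1* = (10·1/11.25)² = 0.7901, x_2* = 96.1111.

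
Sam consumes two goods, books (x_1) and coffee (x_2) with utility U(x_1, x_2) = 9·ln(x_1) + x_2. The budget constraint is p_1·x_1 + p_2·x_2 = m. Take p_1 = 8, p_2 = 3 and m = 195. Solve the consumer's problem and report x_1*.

So x_1*(p_1,p_2) = 9·p_2/p_1, independent of income; and x_2* = (m − 9·p_2)/p_2.
At the given prices: x_1* = 9·3/8 = 3.375.

x_1* = 3.375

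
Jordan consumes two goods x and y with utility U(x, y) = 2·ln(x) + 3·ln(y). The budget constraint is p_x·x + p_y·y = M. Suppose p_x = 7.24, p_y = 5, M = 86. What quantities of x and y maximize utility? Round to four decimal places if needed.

The MRS is (2/3)·y/x. Set MRS = p_x/p_y.
Rearranging, p_y·y = (3/2)·p_x·x. Substituting into the budget gives p_x·x·(1 + (3/2)) = M.
Demand: x*(p_x,p_y,M) = 0.4·M/p_x and y* = 0.6·M/p_y.
At p_x=7.24, p_y=5, M=86: x* = 0.4·86/7.24 = 4.7514, y* = 10.32.

x* = 4.7514, y* = 10.32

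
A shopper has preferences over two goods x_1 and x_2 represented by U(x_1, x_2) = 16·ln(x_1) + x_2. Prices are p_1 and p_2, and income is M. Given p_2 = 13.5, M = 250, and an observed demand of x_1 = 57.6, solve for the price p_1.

Set MRS = p_1/p_2: (16/x_1)/1 = p_1/p_2.
So x_1*(p_1,p_2) = 16·p_2/p_1, independent of income; and x_2* = (M − 16·p_2)/p_2.
Set x_1* = 57.6 in the demand function and solve for p_1: p_1 = 3.75.

p_1 = 3.75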